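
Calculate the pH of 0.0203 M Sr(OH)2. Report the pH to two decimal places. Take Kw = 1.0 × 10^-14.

pH = 12.61

Sr(OH)2 is a strong base (each formula unit releases 2 OH-); [OH-] = 0.0406 M.
pOH = -log(0.0406) = 1.39
pH = 14.00 - 1.39 = 12.61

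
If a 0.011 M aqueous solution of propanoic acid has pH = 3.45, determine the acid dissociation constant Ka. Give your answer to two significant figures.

Ka = 1.2 × 10^-5

[H+] = 10^(-3.45) = 3.55 × 10^-4 M
At equilibrium [HA] = 0.011 − 3.55 × 10^-4 = 1.06 × 10^-2 M
Ka = [H+][A-]/[HA] = (3.55 × 10^-4)² / 1.06 × 10^-2 = 1.2 × 10^-5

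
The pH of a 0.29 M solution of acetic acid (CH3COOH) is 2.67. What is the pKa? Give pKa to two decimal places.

[H+] = 10^(-2.67) = 2.14 × 10^-3 M
At equilibrium [HA] = 0.29 − 2.14 × 10^-3 = 2.88 × 10^-1 M
Ka = [H+][A-]/[HA] = (2.14 × 10^-3)² / 2.88 × 10^-1 = 1.59 × 10^-5
pKa = -log(1.59 × 10^-5) = 4.80

pKa = 4.80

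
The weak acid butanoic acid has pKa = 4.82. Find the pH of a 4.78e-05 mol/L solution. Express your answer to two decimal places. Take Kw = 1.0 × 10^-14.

pH = 4.69

CH3(CH2)2COOH ⇌ CH3(CH2)2COO- + H+
Ka = 10^(−4.82) = 1.51 × 10^-5
From the ICE table, Ka = x²/(4.78e-05 − x) = 1.51 × 10^-5.
The 5% rule fails; solving x² + Ka·x − Ka·C₀ = 0 exactly:
x = (−Ka + √(Ka² + 4·Ka·C₀))/2 = 2.04 × 10^-5 M
pH = −log(2.04 × 10^-5) = 4.69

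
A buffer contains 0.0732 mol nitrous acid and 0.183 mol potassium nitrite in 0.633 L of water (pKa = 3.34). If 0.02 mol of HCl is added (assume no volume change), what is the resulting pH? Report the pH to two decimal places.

Added H+ converts NO2- to HNO2: HNO2 → 0.0932 mol, NO2- → 0.163 mol.
Henderson–Hasselbalch with mole ratio 0.163/0.0932: pH = 3.34 + (+0.243)

pH = 3.58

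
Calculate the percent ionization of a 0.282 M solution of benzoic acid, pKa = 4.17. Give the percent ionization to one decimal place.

C6H5COOH ⇌ C6H5COO- + H+; let x = [H+] at equilibrium.
Ka = 10^(−4.17) = 6.76 × 10^-5
x ≈ √(Ka·C₀) = √(6.76 × 10^-5 × 0.282) = 4.37 × 10^-3 M
% ionization = x/C₀ × 100% = 4.37 × 10^-3/0.282 × 100% = 1.5%

1.5%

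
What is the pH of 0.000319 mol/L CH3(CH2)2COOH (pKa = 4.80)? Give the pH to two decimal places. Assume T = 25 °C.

CH3(CH2)2COOH ⇌ CH3(CH2)2COO- + H+
Ka = 10^(−4.80) = 1.58 × 10^-5
Let x = [H+] at equilibrium. Ka = x²/(0.000319 − x).
Here C₀/Ka ≈ 20.2, so the small-x approximation fails. Use the quadratic:
x = (−Ka + √(Ka² + 4·Ka·C₀))/2 = 6.35 × 10^-5 M
pH = −log(6.35 × 10^-5) = 4.20

pH = 4.20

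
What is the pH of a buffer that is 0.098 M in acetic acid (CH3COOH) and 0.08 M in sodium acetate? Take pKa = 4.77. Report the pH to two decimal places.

Henderson–Hasselbalch: pH = pKa + log([CH3COO-]/[CH3COOH]) = 4.77 + log(0.08/0.098)
pH = 4.77 + (-0.088) = 4.68

pH = 4.68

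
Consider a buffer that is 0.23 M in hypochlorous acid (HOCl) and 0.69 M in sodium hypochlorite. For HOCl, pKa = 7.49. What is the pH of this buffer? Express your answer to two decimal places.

pH = 7.97

Using pH = pKa + log([base]/[acid]) with [base]/[acid] = 0.69/0.23:
pH = 7.49 + (+0.477) = 7.97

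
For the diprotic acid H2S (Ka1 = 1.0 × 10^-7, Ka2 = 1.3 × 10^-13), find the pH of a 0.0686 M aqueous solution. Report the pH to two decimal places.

Ka1 ≫ Ka2, so treat the first dissociation as the only significant source of H+.
Ka1 = x²/(0.0686 − x) = 1.0 × 10^-7
x ≈ √(1.0 × 10^-7 × 0.0686) = 8.28 × 10^-5 M
pH = −log(8.28 × 10^-5) = 4.08

pH = 4.08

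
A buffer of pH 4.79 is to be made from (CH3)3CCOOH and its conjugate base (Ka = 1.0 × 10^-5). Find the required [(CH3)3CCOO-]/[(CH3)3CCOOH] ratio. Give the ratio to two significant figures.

ratio = 0.62

pKa = -log(1.0 × 10^-5) = 5.000
pH = pKa + log(r) ⇒ log(r) = 4.79 − 5.000 = -0.210
r = [(CH3)3CCOO-]/[(CH3)3CCOOH] = 10^(-0.210) = 0.617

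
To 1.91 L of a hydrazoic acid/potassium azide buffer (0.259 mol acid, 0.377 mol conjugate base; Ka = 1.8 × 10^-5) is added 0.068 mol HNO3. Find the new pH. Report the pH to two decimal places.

After neutralization: n(HN3) = 0.327 mol, n(N3-) = 0.309 mol.
pKa = −log(1.8 × 10^-5) = 4.745
Henderson–Hasselbalch with mole ratio 0.309/0.327: pH = 4.745 + (-0.025)

pH = 4.72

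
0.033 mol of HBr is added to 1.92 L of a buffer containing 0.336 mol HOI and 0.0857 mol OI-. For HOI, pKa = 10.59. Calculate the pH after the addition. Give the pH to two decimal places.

pH = 9.74

Added H+ converts OI- to HOI: HOI → 0.369 mol, OI- → 0.0527 mol.
pH = pKa + log([A⁻]/[HA]) = 10.59 + log(0.0527/0.369) = 10.59 -0.845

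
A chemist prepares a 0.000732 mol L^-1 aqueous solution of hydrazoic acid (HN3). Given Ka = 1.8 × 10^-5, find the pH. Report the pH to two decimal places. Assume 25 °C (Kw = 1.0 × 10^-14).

pH = 3.97

HN3 ⇌ N3- + H+
From the ICE table, Ka = [H+]²/(0.000732 − [H+]) = 1.8 × 10^-5.
The 5% rule fails; solving [H+]² + Ka·[H+] − Ka·C₀ = 0 exactly:
[H+] = (−Ka + √(Ka² + 4·Ka·C₀))/2 = 1.06 × 10^-4 M
pH = −log(1.06 × 10^-4) = 3.97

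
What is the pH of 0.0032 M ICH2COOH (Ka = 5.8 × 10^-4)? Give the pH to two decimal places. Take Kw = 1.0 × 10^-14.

pH = 2.96

ICH2COOH ⇌ ICH2COO- + H+
Let x = [H+] at equilibrium. Ka = x²/(0.0032 − x).
Here C₀/Ka ≈ 5.52, so the small-x approximation fails. Use the quadratic:
x = [−0.00058 + √(0.00058² + 7.42e-06)]/2 = 1.10 × 10^-3 M
pH = −log[H+] = −log(1.10 × 10^-3) = 2.96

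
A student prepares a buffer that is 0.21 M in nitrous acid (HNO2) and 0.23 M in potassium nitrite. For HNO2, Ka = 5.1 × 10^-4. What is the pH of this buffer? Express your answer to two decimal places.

pH = 3.33

pKa = −log(5.1 × 10^-4) = 3.292
pH = pKa + log([A⁻]/[HA]) = 3.292 + log(0.23/0.21)
pH = 3.292 + (+0.040) = 3.33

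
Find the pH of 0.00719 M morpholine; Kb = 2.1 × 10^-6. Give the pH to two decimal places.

pH = 10.09

C4H8ONH + H2O ⇌ C4H8ONH2+ + OH-
From the ICE table, Kb = x²/(0.00719 − x) = 2.1 × 10^-6.
Since Kb ≪ C₀, x ≈ √(Kb·C₀) = 1.23 × 10^-4 M.
Check: 1.7% ionized — well under 5%, approximation valid.
pOH = 3.91, so pH = 14.00 − pOH = 10.09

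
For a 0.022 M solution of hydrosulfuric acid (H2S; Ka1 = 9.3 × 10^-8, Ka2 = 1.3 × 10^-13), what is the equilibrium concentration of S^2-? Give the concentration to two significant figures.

1.3 × 10^-13 M

First ionization gives [H+] ≈ [HS-] = 4.52 × 10^-5 M.
Second step: Ka2 = [H+][S^2-]/[HS-] ≈ [S^2-] (since [H+] ≈ [HS-]).
So [S^2-] ≈ Ka2.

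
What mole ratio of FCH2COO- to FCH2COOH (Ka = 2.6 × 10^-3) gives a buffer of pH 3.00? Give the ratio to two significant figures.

pKa = -log(2.6 × 10^-3) = 2.585
pH = pKa + log(r) ⇒ log(r) = 3.00 − 2.585 = +0.415
r = [FCH2COO-]/[FCH2COOH] = 10^(+0.415) = 2.6

ratio = 2.6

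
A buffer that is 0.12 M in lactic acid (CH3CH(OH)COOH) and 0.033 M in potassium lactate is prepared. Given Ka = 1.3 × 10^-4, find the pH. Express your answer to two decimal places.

pH = 3.33

pKa = −log(1.3 × 10^-4) = 3.886
Using pH = pKa + log([base]/[acid]) with [base]/[acid] = 0.033/0.12:
pH = 3.886 + (-0.561) = 3.33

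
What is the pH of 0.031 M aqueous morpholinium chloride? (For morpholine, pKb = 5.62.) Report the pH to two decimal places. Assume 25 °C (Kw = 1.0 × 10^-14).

C4H8ONH2+ is the conjugate acid of the weak base C4H8ONH.
Kb = 10^(−5.62) = 2.40 × 10^-6
Ka = Kw/Kb = 1.0×10^-14 / 2.40 × 10^-6 = 4.17 × 10^-9
Let x = [H+] at equilibrium. Ka = x²/(0.031 − x).
Since Ka ≪ C₀, x ≈ √(Ka·C₀) = 1.14 × 10^-5 M.
(x/C₀ = 0.037% < 5%, so the approximation holds.)
pH = −log[H+] = −log(1.14 × 10^-5) = 4.94

pH = 4.94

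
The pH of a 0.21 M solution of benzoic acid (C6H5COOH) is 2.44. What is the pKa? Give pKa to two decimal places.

[H+] = 10^(-2.44) = 3.63 × 10^-3 M
At equilibrium [HA] = 0.21 − 3.63 × 10^-3 = 2.06 × 10^-1 M
Ka = [H+][A-]/[HA] = (3.63 × 10^-3)² / 2.06 × 10^-1 = 6.40 × 10^-5
pKa = -log(6.40 × 10^-5) = 4.19

pKa = 4.19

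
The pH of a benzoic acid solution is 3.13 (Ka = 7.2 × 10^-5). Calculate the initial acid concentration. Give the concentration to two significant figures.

C₀ = 8.4 × 10^-3 M

[H+] = 10^(-3.13) = 7.41 × 10^-4 M = x
Ka = x²/(C₀ − x) ⇒ C₀ = x + x²/Ka
C₀ = 7.41 × 10^-4 + (7.41 × 10^-4)²/(7.2 × 10^-5) = 8.37 × 10^-3 M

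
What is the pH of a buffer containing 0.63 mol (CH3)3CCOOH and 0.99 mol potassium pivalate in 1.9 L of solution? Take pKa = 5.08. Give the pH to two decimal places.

pH = 5.28

Henderson–Hasselbalch: pH = pKa + log([(CH3)3CCOO-]/[(CH3)3CCOOH]) = 5.08 + log(0.99/0.63)
pH = 5.08 + (+0.196) = 5.28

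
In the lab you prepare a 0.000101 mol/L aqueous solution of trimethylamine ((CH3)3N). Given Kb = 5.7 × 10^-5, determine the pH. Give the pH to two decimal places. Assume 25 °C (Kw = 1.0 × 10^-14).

pH = 9.72

(CH3)3N + H2O ⇌ (CH3)3NH+ + OH-
From the ICE table, Kb = [OH-]²/(0.000101 − [OH-]) = 5.7 × 10^-5.
[OH-] is not negligible relative to C₀; solve [OH-]² + 5.7e-05·[OH-] − 5.76e-09 = 0.
[OH-] = (−Kb + √(Kb² + 4·Kb·C₀))/2 = 5.26 × 10^-5 M
pOH = 4.28, so pH = 14.00 − pOH = 9.72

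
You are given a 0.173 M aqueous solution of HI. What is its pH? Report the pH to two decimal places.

HI is a strong acid and dissociates completely, so [H+] = 0.173 M.
pH = -log(0.173) = 0.76

pH = 0.76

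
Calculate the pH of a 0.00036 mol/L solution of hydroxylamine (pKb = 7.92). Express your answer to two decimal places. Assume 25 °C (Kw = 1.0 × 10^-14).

NH2OH + H2O ⇌ NH3OH+ + OH-
Kb = 10^(−7.92) = 1.20 × 10^-8
Kb = [OH-]²/(0.00036 − [OH-]) = 1.20 × 10^-8
Since Kb ≪ C₀, [OH-] ≈ √(Kb·C₀) = 2.08 × 10^-6 M.
Check: 0.58% ionized — well under 5%, approximation valid.
pOH = 5.68, so pH = 14.00 − pOH = 8.32

pH = 8.32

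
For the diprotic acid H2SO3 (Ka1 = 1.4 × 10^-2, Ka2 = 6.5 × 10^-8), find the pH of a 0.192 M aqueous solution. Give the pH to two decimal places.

Since Ka1 ≫ Ka2, the first ionization dominates [H+].
Ka1 = x²/(0.192 − x) = 1.4 × 10^-2
Solving the quadratic: x = (−Ka1 + √(Ka1² + 4·Ka1·C₀))/2 = 4.53 × 10^-2 M
pH = −log(4.53 × 10^-2) = 1.34

pH = 1.34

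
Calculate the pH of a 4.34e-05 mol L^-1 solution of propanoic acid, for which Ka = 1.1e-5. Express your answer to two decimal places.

CH3CH2COOH ⇌ CH3CH2COO- + H+
Ka = [H+]²/(4.34e-05 − [H+]) = 1.1 × 10^-5
[H+] is not negligible relative to C₀; solve [H+]² + 1.1e-05·[H+] − 4.77e-10 = 0.
[H+] = [−1.1e-05 + √(1.1e-05² + 1.91e-09)]/2 = 1.70 × 10^-5 M
pH = −log[H+] = −log(1.70 × 10^-5) = 4.77

pH = 4.77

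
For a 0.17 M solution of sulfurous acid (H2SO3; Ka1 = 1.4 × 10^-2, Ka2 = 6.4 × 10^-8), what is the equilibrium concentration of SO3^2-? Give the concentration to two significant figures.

6.4 × 10^-8 M

First ionization gives [H+] ≈ [HSO3-] = 4.23 × 10^-2 M.
Second step: Ka2 = [H+][SO3^2-]/[HSO3-] ≈ [SO3^2-] (since [H+] ≈ [HSO3-]).
So [SO3^2-] ≈ Ka2.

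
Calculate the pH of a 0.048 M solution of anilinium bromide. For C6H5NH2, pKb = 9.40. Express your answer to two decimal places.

C6H5NH3+ is the conjugate acid of the weak base C6H5NH2.
Kb = 10^(−9.40) = 3.98 × 10^-10
Ka = Kw/Kb = 1.0×10^-14 / 3.98 × 10^-10 = 2.51 × 10^-5
From the ICE table, Ka = [H+]²/(0.048 − [H+]) = 2.51 × 10^-5.
Since Ka ≪ C₀, [H+] ≈ √(Ka·C₀) = 1.10 × 10^-3 M.
pH = −log[H+] = −log(1.10 × 10^-3) = 2.96

pH = 2.96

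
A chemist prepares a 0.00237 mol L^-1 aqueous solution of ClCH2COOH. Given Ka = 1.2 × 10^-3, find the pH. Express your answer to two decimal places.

pH = 2.92

ClCH2COOH ⇌ ClCH2COO- + H+
From the ICE table, Ka = [H+]²/(0.00237 − [H+]) = 1.2 × 10^-3.
Here C₀/Ka ≈ 1.98, so the small-[H+] approximation fails. Use the quadratic:
[H+] = [−0.0012 + √(0.0012² + 1.14e-05)]/2 = 1.19 × 10^-3 M
pH = −log[H+] = −log(1.19 × 10^-3) = 2.92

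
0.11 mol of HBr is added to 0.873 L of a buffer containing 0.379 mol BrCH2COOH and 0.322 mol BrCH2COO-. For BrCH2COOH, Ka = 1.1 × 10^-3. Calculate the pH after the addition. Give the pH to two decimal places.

pH = 2.60

Added H+ converts BrCH2COO- to BrCH2COOH: BrCH2COOH → 0.489 mol, BrCH2COO- → 0.212 mol.
pKa = −log(1.1 × 10^-3) = 2.959
pH = pKa + log([A⁻]/[HA]) = 2.959 + log(0.212/0.489) = 2.959 -0.363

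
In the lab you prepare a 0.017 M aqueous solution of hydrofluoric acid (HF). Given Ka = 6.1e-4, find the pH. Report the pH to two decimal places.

HF ⇌ F- + H+
Let x = [H+] at equilibrium. Ka = x²/(0.017 − x).
Here C₀/Ka ≈ 27.9, so the small-x approximation fails. Use the quadratic:
x = (−Ka + √(Ka² + 4·Ka·C₀))/2 = 2.93 × 10^-3 M
pH = −log[H+] = −log(2.93 × 10^-3) = 2.53

pH = 2.53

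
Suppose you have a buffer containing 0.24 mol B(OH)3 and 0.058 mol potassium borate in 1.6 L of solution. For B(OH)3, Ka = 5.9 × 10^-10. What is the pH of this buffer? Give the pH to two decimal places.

pH = 8.61

pKa = −log(5.9 × 10^-10) = 9.229
Henderson–Hasselbalch: pH = pKa + log([B(OH)4-]/[B(OH)3]) = 9.229 + log(0.058/0.24)
pH = 9.229 + (-0.617) = 8.61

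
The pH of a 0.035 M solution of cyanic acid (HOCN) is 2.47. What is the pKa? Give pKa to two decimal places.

pKa = 3.44

[H+] = 10^(-2.47) = 3.39 × 10^-3 M
At equilibrium [HA] = 0.035 − 3.39 × 10^-3 = 3.16 × 10^-2 M
Ka = [H+][A-]/[HA] = (3.39 × 10^-3)² / 3.16 × 10^-2 = 3.64 × 10^-4
pKa = -log(3.64 × 10^-4) = 3.44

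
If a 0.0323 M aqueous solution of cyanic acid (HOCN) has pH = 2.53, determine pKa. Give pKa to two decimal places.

[H+] = 10^(-2.53) = 2.95 × 10^-3 M
At equilibrium [HA] = 0.0323 − 2.95 × 10^-3 = 2.94 × 10^-2 M
Ka = [H+][A-]/[HA] = (2.95 × 10^-3)² / 2.94 × 10^-2 = 2.96 × 10^-4
pKa = -log(2.96 × 10^-4) = 3.53

pKa = 3.53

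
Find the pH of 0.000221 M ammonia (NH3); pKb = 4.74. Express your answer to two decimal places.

NH3 + H2O ⇌ NH4+ + OH-
Kb = 10^(−4.74) = 1.82 × 10^-5
From the ICE table, Kb = [OH-]²/(0.000221 − [OH-]) = 1.82 × 10^-5.
[OH-] is not negligible relative to C₀; solve [OH-]² + 1.82e-05·[OH-] − 4.02e-09 = 0.
[OH-] = (−Kb + √(Kb² + 4·Kb·C₀))/2 = 5.50 × 10^-5 M
pOH = −log(5.50 × 10^-5) = 4.26; pH = 14.00 − 4.26 = 9.74

pH = 9.74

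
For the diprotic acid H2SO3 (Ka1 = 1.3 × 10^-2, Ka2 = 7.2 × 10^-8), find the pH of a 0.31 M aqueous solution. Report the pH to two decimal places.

Since Ka1 ≫ Ka2, the first ionization dominates [H+].
Ka1 = x²/(0.31 − x) = 1.3 × 10^-2
Solving the quadratic: x = (−Ka1 + √(Ka1² + 4·Ka1·C₀))/2 = 5.73 × 10^-2 M
pH = −log(5.73 × 10^-2) = 1.24

pH = 1.24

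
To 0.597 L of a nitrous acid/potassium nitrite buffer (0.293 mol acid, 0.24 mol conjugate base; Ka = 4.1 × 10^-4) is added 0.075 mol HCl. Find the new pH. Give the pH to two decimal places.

pH = 3.04

Added H+ converts NO2- to HNO2: HNO2 → 0.368 mol, NO2- → 0.165 mol.
pKa = −log(4.1 × 10^-4) = 3.387
pH = pKa + log(n_NO2-/n_HNO2) = 3.387 + log(0.165/0.368) = 3.387 + (-0.348)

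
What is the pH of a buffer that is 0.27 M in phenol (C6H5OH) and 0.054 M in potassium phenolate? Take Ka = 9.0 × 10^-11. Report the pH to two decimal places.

pH = 9.35

pKa = −log(9.0 × 10^-11) = 10.046
Using pH = pKa + log([base]/[acid]) with [base]/[acid] = 0.054/0.27:
pH = 10.046 + (-0.699) = 9.35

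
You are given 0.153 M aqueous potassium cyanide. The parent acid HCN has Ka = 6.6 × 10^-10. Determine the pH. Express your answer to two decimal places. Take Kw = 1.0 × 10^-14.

pH = 11.18

CN- is the conjugate base of the weak acid HCN.
Kb = Kw/Ka = 1.0×10^-14 / 6.6 × 10^-10 = 1.52 × 10^-5
Kb = x²/(0.153 − x) = 1.52 × 10^-5
Neglecting x in the denominator: x = √(1.52 × 10^-5 × 0.153) = 1.52 × 10^-3 M
pOH = −log(1.52 × 10^-3) = 2.82; pH = 14.00 − 2.82 = 11.18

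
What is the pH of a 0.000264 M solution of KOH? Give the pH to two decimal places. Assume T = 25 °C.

pH = 10.42

KOH is a strong base; [OH-] = 0.000264 M.
pOH = -log(0.000264) = 3.58
pH = 14.00 - 3.58 = 10.42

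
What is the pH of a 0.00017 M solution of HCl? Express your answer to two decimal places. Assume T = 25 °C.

pH = 3.77

HCl is a strong acid and dissociates completely, so [H+] = 0.00017 M.
pH = -log(0.00017) = 3.77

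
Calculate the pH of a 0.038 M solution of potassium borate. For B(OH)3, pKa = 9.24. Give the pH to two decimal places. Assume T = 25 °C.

B(OH)4- is the conjugate base of the weak acid B(OH)3.
Ka = 10^(−9.24) = 5.75 × 10^-10
Kb = Kw/Ka = 1.0×10^-14 / 5.75 × 10^-10 = 1.74 × 10^-5
From the ICE table, Kb = x²/(0.038 − x) = 1.74 × 10^-5.
Since Kb ≪ C₀, x ≈ √(Kb·C₀) = 8.13 × 10^-4 M.
pOH = 3.09, so pH = 14.00 − pOH = 10.91

pH = 10.91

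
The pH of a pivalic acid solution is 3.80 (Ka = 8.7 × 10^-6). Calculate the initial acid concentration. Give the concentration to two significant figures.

C₀ = 3.0 × 10^-3 M

[H+] = 10^(-3.80) = 1.58 × 10^-4 M = x
Ka = x²/(C₀ − x) ⇒ C₀ = x + x²/Ka
C₀ = 1.58 × 10^-4 + (1.58 × 10^-4)²/(8.7 × 10^-6) = 3.03 × 10^-3 M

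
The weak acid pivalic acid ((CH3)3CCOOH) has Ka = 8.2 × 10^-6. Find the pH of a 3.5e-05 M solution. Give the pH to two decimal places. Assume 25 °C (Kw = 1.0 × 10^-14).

(CH3)3CCOOH ⇌ (CH3)3CCOO- + H+
Let x = [H+] at equilibrium. Ka = x²/(3.5e-05 − x).
x is not negligible relative to C₀; solve x² + 8.2e-06·x − 2.87e-10 = 0.
x = [−8.2e-06 + √(8.2e-06² + 1.15e-09)]/2 = 1.33 × 10^-5 M
pH = −log[H+] = −log(1.33 × 10^-5) = 4.88

pH = 4.88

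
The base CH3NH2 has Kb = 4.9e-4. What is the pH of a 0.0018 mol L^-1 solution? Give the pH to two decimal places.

pH = 10.86

CH3NH2 + H2O ⇌ CH3NH3+ + OH-
Kb = x²/(0.0018 − x) = 4.9 × 10^-4
Here C₀/Kb ≈ 3.67, so the small-x approximation fails. Use the quadratic:
x = [−0.00049 + √(0.00049² + 3.53e-06)]/2 = 7.26 × 10^-4 M
pOH = 3.14, so pH = 14.00 − pOH = 10.86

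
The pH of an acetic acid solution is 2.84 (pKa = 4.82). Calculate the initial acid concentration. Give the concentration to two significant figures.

C₀ = 1.4 × 10^-1 M

[H+] = 10^(-2.84) = 1.45 × 10^-3 M = x
Ka = 10^(−4.82) = 1.51 × 10^-5
Ka = x²/(C₀ − x) ⇒ C₀ = x + x²/Ka
C₀ = 1.45 × 10^-3 + (1.45 × 10^-3)²/(1.51 × 10^-5) = 1.41 × 10^-1 M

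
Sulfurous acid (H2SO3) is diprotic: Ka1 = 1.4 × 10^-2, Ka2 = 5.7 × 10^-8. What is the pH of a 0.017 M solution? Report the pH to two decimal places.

pH = 2.00

Ka1 ≫ Ka2, so treat the first dissociation as the only significant source of H+.
Ka1 = x²/(0.017 − x) = 1.4 × 10^-2
Solving the quadratic: x = (−Ka1 + √(Ka1² + 4·Ka1·C₀))/2 = 9.94 × 10^-3 M
pH = −log(9.94 × 10^-3) = 2.00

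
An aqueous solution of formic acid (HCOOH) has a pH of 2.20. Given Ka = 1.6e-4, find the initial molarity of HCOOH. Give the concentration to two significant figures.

C₀ = 2.6 × 10^-1 M

[H+] = 10^(-2.20) = 6.31 × 10^-3 M = x
Ka = x²/(C₀ − x) ⇒ C₀ = x + x²/Ka
C₀ = 6.31 × 10^-3 + (6.31 × 10^-3)²/(1.6 × 10^-4) = 2.55 × 10^-1 M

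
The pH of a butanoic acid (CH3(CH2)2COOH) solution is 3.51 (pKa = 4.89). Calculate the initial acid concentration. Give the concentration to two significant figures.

C₀ = 7.7 × 10^-3 M

[H+] = 10^(-3.51) = 3.09 × 10^-4 M = x
Ka = 10^(−4.89) = 1.29 × 10^-5
Ka = x²/(C₀ − x) ⇒ C₀ = x + x²/Ka
C₀ = 3.09 × 10^-4 + (3.09 × 10^-4)²/(1.29 × 10^-5) = 7.71 × 10^-3 M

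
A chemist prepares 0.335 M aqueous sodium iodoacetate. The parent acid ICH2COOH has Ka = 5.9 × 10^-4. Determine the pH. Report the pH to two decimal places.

ICH2COO- is the conjugate base of the weak acid ICH2COOH.
Kb = Kw/Ka = 1.0×10^-14 / 5.9 × 10^-4 = 1.69 × 10^-11
Kb = [OH-]²/(0.335 − [OH-]) = 1.69 × 10^-11
Since Kb ≪ C₀, [OH-] ≈ √(Kb·C₀) = 2.38 × 10^-6 M.
pOH = −log(2.38 × 10^-6) = 5.62; pH = 14.00 − 5.62 = 8.38

pH = 8.38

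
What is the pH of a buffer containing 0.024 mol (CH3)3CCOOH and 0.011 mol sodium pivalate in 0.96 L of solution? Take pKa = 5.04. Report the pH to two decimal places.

pH = 4.70

pH = pKa + log([A⁻]/[HA]) = 5.04 + log(0.011/0.024)
pH = 5.04 + (-0.339) = 4.70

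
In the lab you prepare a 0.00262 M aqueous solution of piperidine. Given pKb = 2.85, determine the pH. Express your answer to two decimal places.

C5H10NH + H2O ⇌ C5H10NH2+ + OH-
Kb = 10^(−2.85) = 1.41 × 10^-3
Kb = [OH-]²/(0.00262 − [OH-]) = 1.41 × 10^-3
Here C₀/Kb ≈ 1.86, so the small-[OH-] approximation fails. Use the quadratic:
[OH-] = (−Kb + √(Kb² + 4·Kb·C₀))/2 = 1.34 × 10^-3 M
pOH = −log(1.34 × 10^-3) = 2.87; pH = 14.00 − 2.87 = 11.13

pH = 11.13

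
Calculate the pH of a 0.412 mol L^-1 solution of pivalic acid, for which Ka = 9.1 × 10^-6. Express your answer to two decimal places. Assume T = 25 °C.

pH = 2.71

(CH3)3CCOOH ⇌ (CH3)3CCOO- + H+
From the ICE table, Ka = x²/(0.412 − x) = 9.1 × 10^-6.
Since Ka ≪ C₀, x ≈ √(Ka·C₀) = 1.94 × 10^-3 M.
(x/C₀ = 0.47% < 5%, so the approximation holds.)
pH = −log(1.94 × 10^-3) = 2.71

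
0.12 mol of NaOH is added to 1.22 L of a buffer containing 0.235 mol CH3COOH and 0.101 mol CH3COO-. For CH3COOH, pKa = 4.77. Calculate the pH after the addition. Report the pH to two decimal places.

pH = 5.05

After neutralization: n(CH3COOH) = 0.115 mol, n(CH3COO-) = 0.221 mol.
Henderson–Hasselbalch with mole ratio 0.221/0.115: pH = 4.77 + (+0.284)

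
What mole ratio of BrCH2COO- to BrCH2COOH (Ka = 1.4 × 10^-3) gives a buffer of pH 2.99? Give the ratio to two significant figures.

ratio = 1.4

pKa = -log(1.4 × 10^-3) = 2.854
pH = pKa + log(r) ⇒ log(r) = 2.99 − 2.854 = +0.136
r = [BrCH2COO-]/[BrCH2COOH] = 10^(+0.136) = 1.37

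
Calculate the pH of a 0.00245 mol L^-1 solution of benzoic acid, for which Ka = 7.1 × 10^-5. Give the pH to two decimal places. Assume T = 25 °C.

pH = 3.42

C6H5COOH ⇌ C6H5COO- + H+
From the ICE table, Ka = [H+]²/(0.00245 − [H+]) = 7.1 × 10^-5.
Here C₀/Ka ≈ 34.5, so the small-[H+] approximation fails. Use the quadratic:
[H+] = [−7.1e-05 + √(7.1e-05² + 6.96e-07)]/2 = 3.83 × 10^-4 M
pH = −log[H+] = −log(3.83 × 10^-4) = 3.42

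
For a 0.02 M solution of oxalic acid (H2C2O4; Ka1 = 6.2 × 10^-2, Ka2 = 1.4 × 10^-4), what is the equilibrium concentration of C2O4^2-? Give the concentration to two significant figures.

1.4 × 10^-4 M

First ionization gives [H+] ≈ [HC2O4-] = 1.59 × 10^-2 M.
Second step: Ka2 = [H+][C2O4^2-]/[HC2O4-] ≈ [C2O4^2-] (since [H+] ≈ [HC2O4-]).
So [C2O4^2-] ≈ Ka2.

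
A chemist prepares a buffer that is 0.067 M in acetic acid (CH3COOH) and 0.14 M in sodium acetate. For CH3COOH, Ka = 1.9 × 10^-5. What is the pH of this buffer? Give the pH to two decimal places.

pH = 5.04

pKa = −log(1.9 × 10^-5) = 4.721
Henderson–Hasselbalch: pH = pKa + log([CH3COO-]/[CH3COOH]) = 4.721 + log(0.14/0.067)
pH = 4.721 + (+0.320) = 5.04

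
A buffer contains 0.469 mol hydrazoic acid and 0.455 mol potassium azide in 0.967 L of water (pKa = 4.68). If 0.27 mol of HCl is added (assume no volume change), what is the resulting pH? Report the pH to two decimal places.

pH = 4.08

Added H+ converts N3- to HN3: HN3 → 0.739 mol, N3- → 0.185 mol.
pH = pKa + log([A⁻]/[HA]) = 4.68 + log(0.185/0.739) = 4.68 -0.601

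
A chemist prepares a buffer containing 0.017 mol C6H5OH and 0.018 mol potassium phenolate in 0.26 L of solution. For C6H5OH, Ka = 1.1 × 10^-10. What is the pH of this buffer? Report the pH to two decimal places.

pH = 9.98

pKa = −log(1.1 × 10^-10) = 9.959
Henderson–Hasselbalch: pH = pKa + log([C6H5O-]/[C6H5OH]) = 9.959 + log(0.018/0.017)
pH = 9.959 + (+0.025) = 9.98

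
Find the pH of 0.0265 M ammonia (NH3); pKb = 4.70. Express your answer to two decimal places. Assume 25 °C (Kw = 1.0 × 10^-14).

NH3 + H2O ⇌ NH4+ + OH-
Kb = 10^(−4.70) = 2.00 × 10^-5
Kb = [OH-]²/(0.0265 − [OH-]) = 2.00 × 10^-5
Assume [OH-] ≪ 0.0265: [OH-] ≈ √(2.00 × 10^-5 × 0.0265) = 7.28 × 10^-4 M
Check: 2.7% ionized — well under 5%, approximation valid.
pOH = 3.14, so pH = 14.00 − pOH = 10.86

pH = 10.86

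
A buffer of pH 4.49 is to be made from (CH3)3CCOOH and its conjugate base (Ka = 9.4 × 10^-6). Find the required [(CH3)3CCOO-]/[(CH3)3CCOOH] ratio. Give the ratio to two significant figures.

pKa = -log(9.4 × 10^-6) = 5.027
pH = pKa + log(r) ⇒ log(r) = 4.49 − 5.027 = -0.537
r = [(CH3)3CCOO-]/[(CH3)3CCOOH] = 10^(-0.537) = 0.29

ratio = 0.29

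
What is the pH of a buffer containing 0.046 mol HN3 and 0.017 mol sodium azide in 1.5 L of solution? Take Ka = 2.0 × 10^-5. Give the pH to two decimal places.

pH = 4.27

pKa = −log(2.0 × 10^-5) = 4.699
pH = pKa + log([A⁻]/[HA]) = 4.699 + log(0.017/0.046)
pH = 4.699 + (-0.432) = 4.27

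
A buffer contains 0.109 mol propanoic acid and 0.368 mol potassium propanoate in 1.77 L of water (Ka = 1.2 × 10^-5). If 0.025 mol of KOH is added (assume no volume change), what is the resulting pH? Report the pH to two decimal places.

After neutralization: n(CH3CH2COOH) = 0.084 mol, n(CH3CH2COO-) = 0.393 mol.
pKa = −log(1.2 × 10^-5) = 4.921
pH = pKa + log(n_CH3CH2COO-/n_CH3CH2COOH) = 4.921 + log(0.393/0.084) = 4.921 + (+0.670)

pH = 5.59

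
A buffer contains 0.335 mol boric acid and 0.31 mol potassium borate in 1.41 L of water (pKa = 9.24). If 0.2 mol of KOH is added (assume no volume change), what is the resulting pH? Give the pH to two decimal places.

pH = 9.82

OH- converts B(OH)3 to B(OH)4-: B(OH)3 → 0.135 mol, B(OH)4- → 0.51 mol.
pH = pKa + log(n_B(OH)4-/n_B(OH)3) = 9.24 + log(0.51/0.135) = 9.24 + (+0.577)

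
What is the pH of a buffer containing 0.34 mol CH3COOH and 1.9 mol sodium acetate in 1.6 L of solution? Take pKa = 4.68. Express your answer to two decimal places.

pH = 5.43

pH = pKa + log([A⁻]/[HA]) = 4.68 + log(1.9/0.34)
pH = 4.68 + (+0.747) = 5.43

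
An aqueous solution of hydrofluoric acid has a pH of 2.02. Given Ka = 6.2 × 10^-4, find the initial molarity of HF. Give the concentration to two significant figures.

[H+] = 10^(-2.02) = 9.55 × 10^-3 M = x
Ka = x²/(C₀ − x) ⇒ C₀ = x + x²/Ka
C₀ = 9.55 × 10^-3 + (9.55 × 10^-3)²/(6.2 × 10^-4) = 1.57 × 10^-1 M

C₀ = 1.6 × 10^-1 M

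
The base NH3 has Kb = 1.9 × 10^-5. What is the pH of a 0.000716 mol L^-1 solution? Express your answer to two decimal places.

NH3 + H2O ⇌ NH4+ + OH-
Kb = [OH-]²/(0.000716 − [OH-]) = 1.9 × 10^-5
[OH-] is not negligible relative to C₀; solve [OH-]² + 1.9e-05·[OH-] − 1.36e-08 = 0.
[OH-] = [−1.9e-05 + √(1.9e-05² + 5.44e-08)]/2 = 1.08 × 10^-4 M
pOH = 3.97, so pH = 14.00 − pOH = 10.03

pH = 10.03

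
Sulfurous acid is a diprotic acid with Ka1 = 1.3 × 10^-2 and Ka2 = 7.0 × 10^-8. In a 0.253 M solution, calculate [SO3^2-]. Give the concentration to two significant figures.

First ionization gives [H+] ≈ [HSO3-] = 5.12 × 10^-2 M.
Second step: Ka2 = [H+][SO3^2-]/[HSO3-] ≈ [SO3^2-] (since [H+] ≈ [HSO3-]).
So [SO3^2-] ≈ Ka2.

7.0 × 10^-8 M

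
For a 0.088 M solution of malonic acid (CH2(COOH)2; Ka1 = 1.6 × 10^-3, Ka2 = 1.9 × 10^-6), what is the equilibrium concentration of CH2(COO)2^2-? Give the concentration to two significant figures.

1.9 × 10^-6 M

First ionization gives [H+] ≈ [CH2(COOH)COO-] = 1.11 × 10^-2 M.
Second step: Ka2 = [H+][CH2(COO)2^2-]/[CH2(COOH)COO-] ≈ [CH2(COO)2^2-] (since [H+] ≈ [CH2(COOH)COO-]).
So [CH2(COO)2^2-] ≈ Ka2.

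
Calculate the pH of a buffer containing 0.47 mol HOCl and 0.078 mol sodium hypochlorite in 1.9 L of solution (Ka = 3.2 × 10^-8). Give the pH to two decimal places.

pH = 6.71

pKa = −log(3.2 × 10^-8) = 7.495
pH = pKa + log([A⁻]/[HA]) = 7.495 + log(0.078/0.47)
pH = 7.495 + (-0.780) = 6.71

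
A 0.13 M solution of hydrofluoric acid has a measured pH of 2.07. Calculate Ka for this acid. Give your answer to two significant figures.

Ka = 6.0 × 10^-4

[H+] = 10^(-2.07) = 8.51 × 10^-3 M
At equilibrium [HA] = 0.13 − 8.51 × 10^-3 = 1.21 × 10^-1 M
Ka = [H+][A-]/[HA] = (8.51 × 10^-3)² / 1.21 × 10^-1 = 6.0 × 10^-4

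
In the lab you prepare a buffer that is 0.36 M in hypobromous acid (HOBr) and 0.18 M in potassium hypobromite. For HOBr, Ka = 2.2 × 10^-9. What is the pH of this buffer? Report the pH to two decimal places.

pKa = −log(2.2 × 10^-9) = 8.658
Using pH = pKa + log([base]/[acid]) with [base]/[acid] = 0.18/0.36:
pH = 8.658 + (-0.301) = 8.36

pH = 8.36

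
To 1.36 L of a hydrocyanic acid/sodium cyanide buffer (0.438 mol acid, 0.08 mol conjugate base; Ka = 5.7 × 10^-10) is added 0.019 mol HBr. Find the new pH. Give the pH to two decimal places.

Added H+ converts CN- to HCN: HCN → 0.457 mol, CN- → 0.061 mol.
pKa = −log(5.7 × 10^-10) = 9.244
pH = pKa + log([A⁻]/[HA]) = 9.244 + log(0.061/0.457) = 9.244 -0.875

pH = 8.37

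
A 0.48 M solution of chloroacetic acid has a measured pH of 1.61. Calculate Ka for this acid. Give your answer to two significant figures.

Ka = 1.3 × 10^-3

[H+] = 10^(-1.61) = 2.45 × 10^-2 M
At equilibrium [HA] = 0.48 − 2.45 × 10^-2 = 4.55 × 10^-1 M
Ka = [H+][A-]/[HA] = (2.45 × 10^-2)² / 4.55 × 10^-1 = 1.3 × 10^-3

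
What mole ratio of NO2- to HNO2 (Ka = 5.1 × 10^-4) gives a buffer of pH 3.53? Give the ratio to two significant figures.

ratio = 1.7

pKa = -log(5.1 × 10^-4) = 3.292
pH = pKa + log(r) ⇒ log(r) = 3.53 − 3.292 = +0.238
r = [NO2-]/[HNO2] = 10^(+0.238) = 1.73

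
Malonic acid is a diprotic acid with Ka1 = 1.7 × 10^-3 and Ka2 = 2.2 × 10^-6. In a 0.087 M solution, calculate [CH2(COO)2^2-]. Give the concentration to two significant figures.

First ionization gives [H+] ≈ [CH2(COOH)COO-] = 1.13 × 10^-2 M.
Second step: Ka2 = [H+][CH2(COO)2^2-]/[CH2(COOH)COO-] ≈ [CH2(COO)2^2-] (since [H+] ≈ [CH2(COOH)COO-]).
So [CH2(COO)2^2-] ≈ Ka2.

2.2 × 10^-6 M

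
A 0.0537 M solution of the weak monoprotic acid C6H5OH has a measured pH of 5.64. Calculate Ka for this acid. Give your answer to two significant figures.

Ka = 9.8 × 10^-11

[H+] = 10^(-5.64) = 2.29 × 10^-6 M
At equilibrium [HA] = 0.0537 − 2.29 × 10^-6 = 5.37 × 10^-2 M
Ka = [H+][A-]/[HA] = (2.29 × 10^-6)² / 5.37 × 10^-2 = 9.8 × 10^-11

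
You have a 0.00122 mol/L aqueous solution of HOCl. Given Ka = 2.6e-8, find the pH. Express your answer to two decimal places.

pH = 5.25

HOCl ⇌ OCl- + H+
Ka = x²/(0.00122 − x) = 2.6 × 10^-8
Assume x ≪ 0.00122: x ≈ √(2.6 × 10^-8 × 0.00122) = 5.63 × 10^-6 M
(x/C₀ = 0.46% < 5%, so the approximation holds.)
pH = −log(5.63 × 10^-6) = 5.25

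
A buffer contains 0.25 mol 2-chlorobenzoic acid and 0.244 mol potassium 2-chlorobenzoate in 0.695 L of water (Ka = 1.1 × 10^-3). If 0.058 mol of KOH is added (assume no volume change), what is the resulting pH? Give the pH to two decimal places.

OH- converts ClC6H4COOH to ClC6H4COO-: ClC6H4COOH → 0.192 mol, ClC6H4COO- → 0.302 mol.
pKa = −log(1.1 × 10^-3) = 2.959
Henderson–Hasselbalch with mole ratio 0.302/0.192: pH = 2.959 + (+0.197)

pH = 3.16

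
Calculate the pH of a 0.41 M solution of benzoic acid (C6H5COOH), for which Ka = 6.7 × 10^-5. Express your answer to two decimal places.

pH = 2.28

C6H5COOH ⇌ C6H5COO- + H+
Ka = [H+]²/(0.41 − [H+]) = 6.7 × 10^-5
Since Ka ≪ C₀, [H+] ≈ √(Ka·C₀) = 5.24 × 10^-3 M.
Check: 1.3% ionized — well under 5%, approximation valid.
pH = −log(5.24 × 10^-3) = 2.28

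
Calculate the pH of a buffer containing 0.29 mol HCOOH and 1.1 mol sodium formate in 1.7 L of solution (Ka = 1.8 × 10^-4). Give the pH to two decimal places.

pH = 4.32

pKa = −log(1.8 × 10^-4) = 3.745
Using pH = pKa + log([base]/[acid]) with [base]/[acid] = 1.1/0.29:
pH = 3.745 + (+0.579) = 4.32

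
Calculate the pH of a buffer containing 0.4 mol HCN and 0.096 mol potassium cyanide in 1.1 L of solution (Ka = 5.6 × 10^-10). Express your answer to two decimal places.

pH = 8.63

pKa = −log(5.6 × 10^-10) = 9.252
pH = pKa + log([A⁻]/[HA]) = 9.252 + log(0.096/0.4)
pH = 9.252 + (-0.620) = 8.63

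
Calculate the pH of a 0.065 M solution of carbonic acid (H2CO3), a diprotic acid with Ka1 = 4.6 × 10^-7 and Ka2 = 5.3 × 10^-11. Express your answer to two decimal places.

pH = 3.76

Ka1 ≫ Ka2, so treat the first dissociation as the only significant source of H+.
Ka1 = x²/(0.065 − x) = 4.6 × 10^-7
x ≈ √(4.6 × 10^-7 × 0.065) = 1.73 × 10^-4 M
pH = −log(1.73 × 10^-4) = 3.76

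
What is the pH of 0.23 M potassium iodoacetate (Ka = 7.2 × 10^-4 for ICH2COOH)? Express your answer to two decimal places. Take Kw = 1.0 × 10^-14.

ICH2COO- is the conjugate base of the weak acid ICH2COOH.
Kb = Kw/Ka = 1.0×10^-14 / 7.2 × 10^-4 = 1.39 × 10^-11
Kb = [OH-]²/(0.23 − [OH-]) = 1.39 × 10^-11
Assume [OH-] ≪ 0.23: [OH-] ≈ √(1.39 × 10^-11 × 0.23) = 1.79 × 10^-6 M
([OH-]/C₀ = 0.00078% < 5%, so the approximation holds.)
pOH = −log(1.79 × 10^-6) = 5.75; pH = 14.00 − 5.75 = 8.25

pH = 8.25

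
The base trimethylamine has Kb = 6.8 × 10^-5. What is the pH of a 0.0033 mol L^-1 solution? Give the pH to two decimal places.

(CH3)3N + H2O ⇌ (CH3)3NH+ + OH-
Kb = x²/(0.0033 − x) = 6.8 × 10^-5
x is not negligible relative to C₀; solve x² + 6.8e-05·x − 2.24e-07 = 0.
x = (−Kb + √(Kb² + 4·Kb·C₀))/2 = 4.41 × 10^-4 M
pOH = −log(4.41 × 10^-4) = 3.36; pH = 14.00 − 3.36 = 10.64

pH = 10.64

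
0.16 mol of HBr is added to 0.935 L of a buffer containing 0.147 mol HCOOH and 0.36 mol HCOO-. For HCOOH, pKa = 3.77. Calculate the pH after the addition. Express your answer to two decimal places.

pH = 3.58

Added H+ converts HCOO- to HCOOH: HCOOH → 0.307 mol, HCOO- → 0.2 mol.
Henderson–Hasselbalch with mole ratio 0.2/0.307: pH = 3.77 + (-0.186)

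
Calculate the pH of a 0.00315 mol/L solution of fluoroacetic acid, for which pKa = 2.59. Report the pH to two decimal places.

pH = 2.74

FCH2COOH ⇌ FCH2COO- + H+
Ka = 10^(−2.59) = 2.57 × 10^-3
From the ICE table, Ka = [H+]²/(0.00315 − [H+]) = 2.57 × 10^-3.
The 5% rule fails; solving [H+]² + Ka·[H+] − Ka·C₀ = 0 exactly:
[H+] = [−0.00257 + √(0.00257² + 3.24e-05)]/2 = 1.84 × 10^-3 M
pH = −log[H+] = −log(1.84 × 10^-3) = 2.74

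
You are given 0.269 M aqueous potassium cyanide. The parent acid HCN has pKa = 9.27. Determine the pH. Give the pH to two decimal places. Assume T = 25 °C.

CN- is the conjugate base of the weak acid HCN.
Ka = 10^(−9.27) = 5.37 × 10^-10
Kb = Kw/Ka = 1.0×10^-14 / 5.37 × 10^-10 = 1.86 × 10^-5
From the ICE table, Kb = [OH-]²/(0.269 − [OH-]) = 1.86 × 10^-5.
Assume [OH-] ≪ 0.269: [OH-] ≈ √(1.86 × 10^-5 × 0.269) = 2.24 × 10^-3 M
pOH = −log(2.24 × 10^-3) = 2.65; pH = 14.00 − 2.65 = 11.35

pH = 11.35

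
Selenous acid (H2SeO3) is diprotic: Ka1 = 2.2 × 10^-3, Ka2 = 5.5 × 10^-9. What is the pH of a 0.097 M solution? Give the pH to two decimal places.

pH = 1.87

Ka1 ≫ Ka2, so treat the first dissociation as the only significant source of H+.
Ka1 = x²/(0.097 − x) = 2.2 × 10^-3
Solving the quadratic: x = (−Ka1 + √(Ka1² + 4·Ka1·C₀))/2 = 1.35 × 10^-2 M
pH = −log(1.35 × 10^-2) = 1.87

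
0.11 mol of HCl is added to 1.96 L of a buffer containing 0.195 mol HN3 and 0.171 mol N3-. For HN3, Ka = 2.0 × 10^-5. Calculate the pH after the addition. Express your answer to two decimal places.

pH = 4.00

Added H+ converts N3- to HN3: HN3 → 0.305 mol, N3- → 0.061 mol.
pKa = −log(2.0 × 10^-5) = 4.699
Henderson–Hasselbalch with mole ratio 0.061/0.305: pH = 4.699 + (-0.699)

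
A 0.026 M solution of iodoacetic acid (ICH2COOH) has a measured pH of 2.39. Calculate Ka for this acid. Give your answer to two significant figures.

Ka = 7.6 × 10^-4

[H+] = 10^(-2.39) = 4.07 × 10^-3 M
At equilibrium [HA] = 0.026 − 4.07 × 10^-3 = 2.19 × 10^-2 M
Ka = [H+][A-]/[HA] = (4.07 × 10^-3)² / 2.19 × 10^-2 = 7.6 × 10^-4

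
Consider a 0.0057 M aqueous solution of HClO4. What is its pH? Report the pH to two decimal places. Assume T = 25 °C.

pH = 2.24

HClO4 is a strong acid and dissociates completely, so [H+] = 0.0057 M.
pH = -log(0.0057) = 2.24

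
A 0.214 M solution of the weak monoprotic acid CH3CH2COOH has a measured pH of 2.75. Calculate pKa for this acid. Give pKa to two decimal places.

pKa = 4.83

[H+] = 10^(-2.75) = 1.78 × 10^-3 M
At equilibrium [HA] = 0.214 − 1.78 × 10^-3 = 2.12 × 10^-1 M
Ka = [H+][A-]/[HA] = (1.78 × 10^-3)² / 2.12 × 10^-1 = 1.49 × 10^-5
pKa = -log(1.49 × 10^-5) = 4.83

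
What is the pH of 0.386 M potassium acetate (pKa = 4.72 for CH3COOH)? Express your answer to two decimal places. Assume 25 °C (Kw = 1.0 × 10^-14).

CH3COO- is the conjugate base of the weak acid CH3COOH.
Ka = 10^(−4.72) = 1.91 × 10^-5
Kb = Kw/Ka = 1.0×10^-14 / 1.91 × 10^-5 = 5.24 × 10^-10
From the ICE table, Kb = x²/(0.386 − x) = 5.24 × 10^-10.
Since Kb ≪ C₀, x ≈ √(Kb·C₀) = 1.42 × 10^-5 M.
pOH = 4.85, so pH = 14.00 − pOH = 9.15

pH = 9.15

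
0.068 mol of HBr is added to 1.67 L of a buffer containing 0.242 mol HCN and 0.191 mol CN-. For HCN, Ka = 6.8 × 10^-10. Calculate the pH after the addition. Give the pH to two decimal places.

After neutralization: n(HCN) = 0.31 mol, n(CN-) = 0.123 mol.
pKa = −log(6.8 × 10^-10) = 9.167
pH = pKa + log([A⁻]/[HA]) = 9.167 + log(0.123/0.31) = 9.167 -0.401

pH = 8.77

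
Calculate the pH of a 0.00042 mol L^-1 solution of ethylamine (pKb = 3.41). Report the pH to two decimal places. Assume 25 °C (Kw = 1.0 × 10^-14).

pH = 10.40

C2H5NH2 + H2O ⇌ C2H5NH3+ + OH-
Kb = 10^(−3.41) = 3.89 × 10^-4
Kb = [OH-]²/(0.00042 − [OH-]) = 3.89 × 10^-4
Here C₀/Kb ≈ 1.08, so the small-[OH-] approximation fails. Use the quadratic:
[OH-] = [−0.000389 + √(0.000389² + 6.54e-07)]/2 = 2.54 × 10^-4 M
pOH = 3.60, so pH = 14.00 − pOH = 10.40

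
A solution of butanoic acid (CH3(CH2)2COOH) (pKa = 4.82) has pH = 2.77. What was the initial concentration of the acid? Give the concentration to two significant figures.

C₀ = 1.9 × 10^-1 M

[H+] = 10^(-2.77) = 1.70 × 10^-3 M = x
Ka = 10^(−4.82) = 1.51 × 10^-5
Ka = x²/(C₀ − x) ⇒ C₀ = x + x²/Ka
C₀ = 1.70 × 10^-3 + (1.70 × 10^-3)²/(1.51 × 10^-5) = 1.93 × 10^-1 M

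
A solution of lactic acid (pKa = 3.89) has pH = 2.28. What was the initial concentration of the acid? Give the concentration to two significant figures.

[H+] = 10^(-2.28) = 5.25 × 10^-3 M = x
Ka = 10^(−3.89) = 1.29 × 10^-4
Ka = x²/(C₀ − x) ⇒ C₀ = x + x²/Ka
C₀ = 5.25 × 10^-3 + (5.25 × 10^-3)²/(1.29 × 10^-4) = 2.19 × 10^-1 M

C₀ = 2.2 × 10^-1 M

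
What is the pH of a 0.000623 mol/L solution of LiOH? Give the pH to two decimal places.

pH = 10.79

LiOH is a strong base; [OH-] = 0.000623 M.
pOH = -log(0.000623) = 3.21
pH = 14.00 - 3.21 = 10.79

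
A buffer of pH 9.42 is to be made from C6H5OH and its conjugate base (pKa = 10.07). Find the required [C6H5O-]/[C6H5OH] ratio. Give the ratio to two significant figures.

pH = pKa + log(r) ⇒ log(r) = 9.42 − 10.07 = -0.65
r = [C6H5O-]/[C6H5OH] = 10^(-0.65) = 0.224

ratio = 0.22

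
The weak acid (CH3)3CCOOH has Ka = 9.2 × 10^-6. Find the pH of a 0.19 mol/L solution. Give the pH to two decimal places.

(CH3)3CCOOH ⇌ (CH3)3CCOO- + H+
From the ICE table, Ka = [H+]²/(0.19 − [H+]) = 9.2 × 10^-6.
Neglecting [H+] in the denominator: [H+] = √(9.2 × 10^-6 × 0.19) = 1.32 × 10^-3 M
([H+]/C₀ = 0.7% < 5%, so the approximation holds.)
pH = −log(1.32 × 10^-3) = 2.88

pH = 2.88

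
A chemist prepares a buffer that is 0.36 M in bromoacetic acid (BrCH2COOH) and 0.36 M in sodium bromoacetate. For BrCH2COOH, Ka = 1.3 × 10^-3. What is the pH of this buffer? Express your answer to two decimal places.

pH = 2.89

pKa = −log(1.3 × 10^-3) = 2.886
pH = pKa + log([A⁻]/[HA]) = 2.886 + log(0.36/0.36)
pH = 2.886 + (+0.000) = 2.89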